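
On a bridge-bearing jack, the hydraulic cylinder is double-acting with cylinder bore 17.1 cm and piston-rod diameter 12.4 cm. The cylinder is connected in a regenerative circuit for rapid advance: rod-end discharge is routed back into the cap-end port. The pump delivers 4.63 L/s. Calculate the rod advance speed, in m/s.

In regeneration the rod-end outflow joins the pump flow into the cap end, so the net volume the pump must supply per unit advance equals the rod cross-section area.
Rod cross-section A_rod = π/4 × (12.4 cm)² = 120.8 cm^2
v = Q_pump / A_rod

v ≈ 0.383 m/s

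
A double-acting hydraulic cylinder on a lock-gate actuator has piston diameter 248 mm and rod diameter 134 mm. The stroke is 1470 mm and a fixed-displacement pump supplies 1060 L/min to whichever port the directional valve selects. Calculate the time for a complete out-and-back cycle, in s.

Cap-side area A_cap = π/4 × (248 mm)² = 48310 mm^2
Rod-side annular area A_ann = π/4 × (248² − 134²) = 34200 mm^2
t_ext = A_cap·L/Q = 4.019 s
t_ret = A_ann·L/Q = 2.846 s
t_cycle = t_ext + t_ret

t ≈ 6.87 s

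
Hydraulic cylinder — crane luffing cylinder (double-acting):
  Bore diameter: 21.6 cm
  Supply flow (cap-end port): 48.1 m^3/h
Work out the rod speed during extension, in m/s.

v ≈ 0.365 m/s

Cap-side area A_cap = π/4 × (21.6 cm)² = 366.4 cm^2
v = Q / A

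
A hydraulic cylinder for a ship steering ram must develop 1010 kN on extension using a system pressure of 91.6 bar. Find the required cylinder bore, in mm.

D ≈ 375 mm

Extension force acts on the full piston face: F = P × (π/4)D².
D = √(4F / (πP)) = √(4 × 1010 kN / (π × 91.6 bar))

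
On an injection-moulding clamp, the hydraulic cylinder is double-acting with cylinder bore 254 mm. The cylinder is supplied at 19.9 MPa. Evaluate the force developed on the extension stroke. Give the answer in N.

F ≈ 1.01e6 N

Cap-side area A_cap = π/4 × (254 mm)² = 50670 mm^2
F = P × A_cap = 19.9 MPa × A_cap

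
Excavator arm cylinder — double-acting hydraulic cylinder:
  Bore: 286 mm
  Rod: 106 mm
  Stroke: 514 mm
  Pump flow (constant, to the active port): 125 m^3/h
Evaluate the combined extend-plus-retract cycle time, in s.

t ≈ 1.77 s

Cap-side area A_cap = π/4 × (286 mm)² = 64240 mm^2
Rod-side annular area A_ann = π/4 × (286² − 106²) = 55420 mm^2
t_ext = A_cap·L/Q = 0.9510 s
t_ret = A_ann·L/Q = 0.8204 s
t_cycle = t_ext + t_ret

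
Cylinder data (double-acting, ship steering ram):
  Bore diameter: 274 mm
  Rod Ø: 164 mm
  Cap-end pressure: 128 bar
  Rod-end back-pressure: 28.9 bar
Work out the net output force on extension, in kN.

Cap-side area A_cap = π/4 × (274 mm)² = 58960 mm^2
Rod-side annular area A_ann = π/4 × (274² − 164²) = 37840 mm^2
Net thrust = P_cap·A_cap − P_rod·A_ann = 754.7 kN − 109.4 kN

F ≈ 645 kN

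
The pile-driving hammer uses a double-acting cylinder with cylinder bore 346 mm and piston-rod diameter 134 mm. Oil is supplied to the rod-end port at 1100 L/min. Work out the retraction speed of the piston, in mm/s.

v ≈ 229 mm/s

Rod-side annular area A_ann = π/4 × (346² − 134²) = 79920 mm^2
Flow into the rod-end port fills the annular volume.
v = Q / A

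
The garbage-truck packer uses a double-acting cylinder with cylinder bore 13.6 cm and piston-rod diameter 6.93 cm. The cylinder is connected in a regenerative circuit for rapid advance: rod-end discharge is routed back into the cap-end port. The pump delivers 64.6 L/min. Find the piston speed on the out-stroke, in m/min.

In regeneration the rod-end outflow joins the pump flow into the cap end, so the net volume the pump must supply per unit advance equals the rod cross-section area.
Rod cross-section A_rod = π/4 × (6.93 cm)² = 37.72 cm^2
v = Q_pump / A_rod

v ≈ 17.1 m/min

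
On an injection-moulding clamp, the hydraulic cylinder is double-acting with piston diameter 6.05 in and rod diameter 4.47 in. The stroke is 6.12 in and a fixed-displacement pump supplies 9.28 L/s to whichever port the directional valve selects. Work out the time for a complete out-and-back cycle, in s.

t ≈ 0.452 s

Cap-side area A_cap = π/4 × (6.05 in)² = 28.75 in^2
Rod-side annular area A_ann = π/4 × (6.05² − 4.47²) = 13.05 in^2
t_ext = A_cap·L/Q = 0.3107 s
t_ret = A_ann·L/Q = 0.1411 s
t_cycle = t_ext + t_ret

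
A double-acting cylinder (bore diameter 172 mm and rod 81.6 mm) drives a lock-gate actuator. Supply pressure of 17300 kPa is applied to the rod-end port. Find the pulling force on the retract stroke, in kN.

F ≈ 311 kN

Rod-side annular area A_ann = π/4 × (172² − 81.6²) = 18010 mm^2
On retraction the pressure acts on the annular area (bore minus rod).
F = P × A_ann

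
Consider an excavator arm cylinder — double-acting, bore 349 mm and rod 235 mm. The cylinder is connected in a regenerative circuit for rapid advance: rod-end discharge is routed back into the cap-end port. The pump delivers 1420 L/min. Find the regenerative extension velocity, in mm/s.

v ≈ 546 mm/s

In regeneration the rod-end outflow joins the pump flow into the cap end, so the net volume the pump must supply per unit advance equals the rod cross-section area.
Rod cross-section A_rod = π/4 × (235 mm)² = 43370 mm^2
v = Q_pump / A_rod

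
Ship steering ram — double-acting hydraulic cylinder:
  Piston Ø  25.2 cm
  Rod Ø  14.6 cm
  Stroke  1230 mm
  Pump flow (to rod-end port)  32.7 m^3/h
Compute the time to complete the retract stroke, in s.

Rod-side annular area A_ann = π/4 × (25.2² − 14.6²) = 331.3 cm^2
Swept volume V = A × L; t = V / Q = A·L / Q

t ≈ 4.49 s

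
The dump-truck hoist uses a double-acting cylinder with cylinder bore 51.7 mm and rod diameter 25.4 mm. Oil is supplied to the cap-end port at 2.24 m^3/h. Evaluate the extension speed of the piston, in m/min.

v ≈ 17.8 m/min

Cap-side area A_cap = π/4 × (51.7 mm)² = 2099 mm^2
v = Q / A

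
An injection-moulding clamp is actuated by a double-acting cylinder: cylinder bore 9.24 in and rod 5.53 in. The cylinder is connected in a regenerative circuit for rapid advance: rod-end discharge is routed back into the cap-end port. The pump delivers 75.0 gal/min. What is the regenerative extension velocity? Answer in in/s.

v ≈ 12.0 in/s

In regeneration the rod-end outflow joins the pump flow into the cap end, so the net volume the pump must supply per unit advance equals the rod cross-section area.
Rod cross-section A_rod = π/4 × (5.53 in)² = 24.02 in^2
v = Q_pump / A_rod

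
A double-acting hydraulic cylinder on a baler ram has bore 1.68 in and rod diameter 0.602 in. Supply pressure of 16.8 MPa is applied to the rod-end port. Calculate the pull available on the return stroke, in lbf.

F ≈ 4710 lbf

Rod-side annular area A_ann = π/4 × (1.68² − 0.602²) = 1.932 in^2
On retraction the pressure acts on the annular area (bore minus rod).
F = P × A_ann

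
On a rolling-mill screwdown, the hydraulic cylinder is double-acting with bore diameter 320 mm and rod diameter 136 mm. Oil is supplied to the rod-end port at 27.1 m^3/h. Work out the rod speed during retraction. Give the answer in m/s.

v ≈ 0.114 m/s

Rod-side annular area A_ann = π/4 × (320² − 136²) = 65900 mm^2
Flow into the rod-end port fills the annular volume.
v = Q / A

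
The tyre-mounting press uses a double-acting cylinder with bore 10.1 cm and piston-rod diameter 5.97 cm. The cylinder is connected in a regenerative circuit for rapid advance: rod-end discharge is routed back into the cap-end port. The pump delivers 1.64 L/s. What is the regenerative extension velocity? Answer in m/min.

v ≈ 35.2 m/min

In regeneration the rod-end outflow joins the pump flow into the cap end, so the net volume the pump must supply per unit advance equals the rod cross-section area.
Rod cross-section A_rod = π/4 × (5.97 cm)² = 27.99 cm^2
v = Q_pump / A_rod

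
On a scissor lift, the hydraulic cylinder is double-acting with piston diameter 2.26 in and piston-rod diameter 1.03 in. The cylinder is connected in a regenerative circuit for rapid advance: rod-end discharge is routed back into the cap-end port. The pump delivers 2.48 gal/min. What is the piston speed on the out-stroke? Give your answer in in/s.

v ≈ 11.5 in/s

In regeneration the rod-end outflow joins the pump flow into the cap end, so the net volume the pump must supply per unit advance equals the rod cross-section area.
Rod cross-section A_rod = π/4 × (1.03 in)² = 0.8332 in^2
v = Q_pump / A_rod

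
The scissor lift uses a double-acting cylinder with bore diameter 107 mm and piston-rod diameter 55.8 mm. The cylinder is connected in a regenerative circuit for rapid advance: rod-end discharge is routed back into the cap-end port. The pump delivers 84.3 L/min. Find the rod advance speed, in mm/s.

In regeneration the rod-end outflow joins the pump flow into the cap end, so the net volume the pump must supply per unit advance equals the rod cross-section area.
Rod cross-section A_rod = π/4 × (55.8 mm)² = 2445 mm^2
v = Q_pump / A_rod

v ≈ 575 mm/s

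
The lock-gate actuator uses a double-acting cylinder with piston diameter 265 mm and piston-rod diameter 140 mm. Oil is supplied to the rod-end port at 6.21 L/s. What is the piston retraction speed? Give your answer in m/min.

v ≈ 9.37 m/min

Rod-side annular area A_ann = π/4 × (265² − 140²) = 39760 mm^2
Flow into the rod-end port fills the annular volume.
v = Q / A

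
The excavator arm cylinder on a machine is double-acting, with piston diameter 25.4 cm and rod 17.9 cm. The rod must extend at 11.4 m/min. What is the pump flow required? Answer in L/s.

Cap-side area A_cap = π/4 × (25.4 cm)² = 506.7 cm^2
Q = A × v

Q ≈ 9.63 L/s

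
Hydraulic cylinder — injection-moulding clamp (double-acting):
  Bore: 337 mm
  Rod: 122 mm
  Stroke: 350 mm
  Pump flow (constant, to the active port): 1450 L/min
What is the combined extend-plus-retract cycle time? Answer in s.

t ≈ 2.41 s

Cap-side area A_cap = π/4 × (337 mm)² = 89200 mm^2
Rod-side annular area A_ann = π/4 × (337² − 122²) = 77510 mm^2
t_ext = A_cap·L/Q = 1.292 s
t_ret = A_ann·L/Q = 1.123 s
t_cycle = t_ext + t_ret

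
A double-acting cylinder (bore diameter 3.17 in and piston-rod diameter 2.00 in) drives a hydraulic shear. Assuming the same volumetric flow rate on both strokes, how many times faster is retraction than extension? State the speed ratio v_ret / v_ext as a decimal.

Cap-side area A_cap = π/4 × (3.17 in)² = 7.892 in^2
Rod-side annular area A_ann = π/4 × (3.17² − 2.00²) = 4.751 in^2
For equal Q, v ∝ 1/A, so v_ret/v_ext = A_cap/A_ann.

v_ret/v_ext ≈ 1.66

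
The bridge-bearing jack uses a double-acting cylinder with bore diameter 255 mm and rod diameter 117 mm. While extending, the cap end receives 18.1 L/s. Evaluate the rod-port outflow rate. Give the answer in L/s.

Q_out ≈ 14.3 L/s

Cap-side area A_cap = π/4 × (255 mm)² = 51070 mm^2
Rod-side annular area A_ann = π/4 × (255² − 117²) = 40320 mm^2
Piston speed v = Q_in/A_cap; rod-end outflow Q_out = v × A_ann = Q_in × A_ann/A_cap.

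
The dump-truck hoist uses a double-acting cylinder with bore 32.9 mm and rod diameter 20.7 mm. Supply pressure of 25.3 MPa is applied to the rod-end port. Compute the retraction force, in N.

Rod-side annular area A_ann = π/4 × (32.9² − 20.7²) = 513.6 mm^2
On retraction the pressure acts on the annular area (bore minus rod).
F = P × A_ann

F ≈ 13000 N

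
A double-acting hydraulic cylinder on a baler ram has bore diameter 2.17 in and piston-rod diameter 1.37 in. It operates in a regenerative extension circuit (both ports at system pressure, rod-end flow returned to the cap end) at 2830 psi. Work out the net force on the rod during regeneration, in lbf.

With equal pressure on both faces, forces on the annular region cancel; the net push is pressure × rod cross-section.
Rod cross-section A_rod = π/4 × (1.37 in)² = 1.474 in^2
F = P × A_rod

F ≈ 4170 lbf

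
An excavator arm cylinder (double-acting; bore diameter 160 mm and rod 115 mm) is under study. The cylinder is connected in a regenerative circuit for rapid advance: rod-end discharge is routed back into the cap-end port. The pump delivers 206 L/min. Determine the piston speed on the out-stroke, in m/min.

v ≈ 19.8 m/min

In regeneration the rod-end outflow joins the pump flow into the cap end, so the net volume the pump must supply per unit advance equals the rod cross-section area.
Rod cross-section A_rod = π/4 × (115 mm)² = 10390 mm^2
v = Q_pump / A_rod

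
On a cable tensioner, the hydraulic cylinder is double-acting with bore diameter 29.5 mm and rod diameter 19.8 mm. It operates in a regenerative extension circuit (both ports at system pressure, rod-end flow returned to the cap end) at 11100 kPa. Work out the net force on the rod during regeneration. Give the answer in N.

With equal pressure on both faces, forces on the annular region cancel; the net push is pressure × rod cross-section.
Rod cross-section A_rod = π/4 × (19.8 mm)² = 307.9 mm^2
F = P × A_rod

F ≈ 3420 N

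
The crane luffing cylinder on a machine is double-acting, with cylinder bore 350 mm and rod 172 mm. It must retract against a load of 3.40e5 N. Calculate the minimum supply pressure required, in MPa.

Rod-side annular area A_ann = π/4 × (350² − 172²) = 72980 mm^2
Retraction: pressure acts on the annular area.
P = F / A = 3.40e5 N / A

P ≈ 4.66 MPa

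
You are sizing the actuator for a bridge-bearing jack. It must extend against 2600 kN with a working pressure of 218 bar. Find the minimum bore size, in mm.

D ≈ 390 mm

Extension force acts on the full piston face: F = P × (π/4)D².
D = √(4F / (πP)) = √(4 × 2600 kN / (π × 218 bar))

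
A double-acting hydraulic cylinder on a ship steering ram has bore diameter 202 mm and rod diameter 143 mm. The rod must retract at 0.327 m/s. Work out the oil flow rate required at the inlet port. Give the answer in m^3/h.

Rod-side annular area A_ann = π/4 × (202² − 143²) = 15990 mm^2
Q = A × v

Q ≈ 18.8 m^3/h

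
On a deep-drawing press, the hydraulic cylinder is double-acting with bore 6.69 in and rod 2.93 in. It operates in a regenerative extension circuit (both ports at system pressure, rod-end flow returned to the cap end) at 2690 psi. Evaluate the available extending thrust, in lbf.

With equal pressure on both faces, forces on the annular region cancel; the net push is pressure × rod cross-section.
Rod cross-section A_rod = π/4 × (2.93 in)² = 6.743 in^2
F = P × A_rod

F ≈ 18100 lbf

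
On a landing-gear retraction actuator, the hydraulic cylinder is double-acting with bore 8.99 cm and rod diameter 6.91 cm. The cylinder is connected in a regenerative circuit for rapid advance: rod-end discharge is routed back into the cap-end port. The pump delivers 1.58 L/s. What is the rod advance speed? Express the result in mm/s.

In regeneration the rod-end outflow joins the pump flow into the cap end, so the net volume the pump must supply per unit advance equals the rod cross-section area.
Rod cross-section A_rod = π/4 × (6.91 cm)² = 37.50 cm^2
v = Q_pump / A_rod

v ≈ 421 mm/s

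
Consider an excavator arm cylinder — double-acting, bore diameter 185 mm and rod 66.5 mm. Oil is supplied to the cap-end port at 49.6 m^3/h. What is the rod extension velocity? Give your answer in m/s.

v ≈ 0.513 m/s

Cap-side area A_cap = π/4 × (185 mm)² = 26880 mm^2
v = Q / A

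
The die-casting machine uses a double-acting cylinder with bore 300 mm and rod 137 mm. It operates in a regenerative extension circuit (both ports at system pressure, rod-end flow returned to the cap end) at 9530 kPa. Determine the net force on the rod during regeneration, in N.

With equal pressure on both faces, forces on the annular region cancel; the net push is pressure × rod cross-section.
Rod cross-section A_rod = π/4 × (137 mm)² = 14740 mm^2
F = P × A_rod

F ≈ 1.40e5 N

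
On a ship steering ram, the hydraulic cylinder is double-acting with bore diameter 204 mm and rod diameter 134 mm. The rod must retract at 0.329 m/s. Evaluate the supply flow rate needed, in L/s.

Q ≈ 6.11 L/s

Rod-side annular area A_ann = π/4 × (204² − 134²) = 18580 mm^2
Q = A × v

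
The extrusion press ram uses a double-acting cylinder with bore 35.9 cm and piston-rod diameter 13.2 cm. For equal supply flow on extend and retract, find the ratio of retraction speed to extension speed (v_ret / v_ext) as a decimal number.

v_ret/v_ext ≈ 1.16

Cap-side area A_cap = π/4 × (35.9 cm)² = 1012 cm^2
Rod-side annular area A_ann = π/4 × (35.9² − 13.2²) = 875.4 cm^2
For equal Q, v ∝ 1/A, so v_ret/v_ext = A_cap/A_ann.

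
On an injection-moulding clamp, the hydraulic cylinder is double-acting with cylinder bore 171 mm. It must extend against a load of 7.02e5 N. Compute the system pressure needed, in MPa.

P ≈ 30.6 MPa

Cap-side area A_cap = π/4 × (171 mm)² = 22970 mm^2
P = F / A = 7.02e5 N / A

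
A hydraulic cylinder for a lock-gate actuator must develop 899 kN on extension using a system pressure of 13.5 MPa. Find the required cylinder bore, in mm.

Extension force acts on the full piston face: F = P × (π/4)D².
D = √(4F / (πP)) = √(4 × 899 kN / (π × 13.5 MPa))

D ≈ 291 mm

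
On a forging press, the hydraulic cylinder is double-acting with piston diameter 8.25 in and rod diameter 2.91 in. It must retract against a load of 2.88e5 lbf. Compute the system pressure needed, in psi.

Rod-side annular area A_ann = π/4 × (8.25² − 2.91²) = 46.81 in^2
Retraction: pressure acts on the annular area.
P = F / A = 2.88e5 lbf / A

P ≈ 6150 psi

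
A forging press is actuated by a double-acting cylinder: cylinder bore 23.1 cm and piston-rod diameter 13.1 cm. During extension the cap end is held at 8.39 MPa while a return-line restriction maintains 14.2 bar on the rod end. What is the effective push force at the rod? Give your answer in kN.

F ≈ 311 kN

Cap-side area A_cap = π/4 × (23.1 cm)² = 419.1 cm^2
Rod-side annular area A_ann = π/4 × (23.1² − 13.1²) = 284.3 cm^2
Net thrust = P_cap·A_cap − P_rod·A_ann = 351.6 kN − 40.37 kN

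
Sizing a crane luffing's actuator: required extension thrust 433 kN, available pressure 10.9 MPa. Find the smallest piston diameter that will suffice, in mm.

D ≈ 225 mm

Extension force acts on the full piston face: F = P × (π/4)D².
D = √(4F / (πP)) = √(4 × 433 kN / (π × 10.9 MPa))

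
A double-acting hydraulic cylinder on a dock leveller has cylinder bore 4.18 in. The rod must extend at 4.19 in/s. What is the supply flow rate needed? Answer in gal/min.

Cap-side area A_cap = π/4 × (4.18 in)² = 13.72 in^2
Q = A × v

Q ≈ 14.9 gal/min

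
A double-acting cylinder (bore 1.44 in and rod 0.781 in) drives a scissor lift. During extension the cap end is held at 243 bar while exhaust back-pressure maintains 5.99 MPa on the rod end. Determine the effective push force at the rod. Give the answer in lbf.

F ≈ 4740 lbf

Cap-side area A_cap = π/4 × (1.44 in)² = 1.629 in^2
Rod-side annular area A_ann = π/4 × (1.44² − 0.781²) = 1.150 in^2
Net thrust = P_cap·A_cap − P_rod·A_ann = 5740 lbf − 998.7 lbf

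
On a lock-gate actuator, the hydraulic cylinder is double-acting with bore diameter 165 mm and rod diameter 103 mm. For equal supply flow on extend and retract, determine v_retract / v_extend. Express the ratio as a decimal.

v_ret/v_ext ≈ 1.64

Cap-side area A_cap = π/4 × (165 mm)² = 21380 mm^2
Rod-side annular area A_ann = π/4 × (165² − 103²) = 13050 mm^2
For equal Q, v ∝ 1/A, so v_ret/v_ext = A_cap/A_ann.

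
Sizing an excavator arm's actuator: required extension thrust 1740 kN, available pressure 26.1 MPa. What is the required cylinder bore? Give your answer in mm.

Extension force acts on the full piston face: F = P × (π/4)D².
D = √(4F / (πP)) = √(4 × 1740 kN / (π × 26.1 MPa))

D ≈ 291 mm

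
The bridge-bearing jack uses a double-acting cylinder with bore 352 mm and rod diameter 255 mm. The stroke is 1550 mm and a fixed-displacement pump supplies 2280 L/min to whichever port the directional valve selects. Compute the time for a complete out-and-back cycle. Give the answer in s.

t ≈ 5.86 s

Cap-side area A_cap = π/4 × (352 mm)² = 97310 mm^2
Rod-side annular area A_ann = π/4 × (352² − 255²) = 46240 mm^2
t_ext = A_cap·L/Q = 3.969 s
t_ret = A_ann·L/Q = 1.886 s
t_cycle = t_ext + t_ret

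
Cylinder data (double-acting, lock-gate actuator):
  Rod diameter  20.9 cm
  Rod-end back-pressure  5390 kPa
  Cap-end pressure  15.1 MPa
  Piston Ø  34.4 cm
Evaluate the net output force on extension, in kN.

F ≈ 1090 kN

Cap-side area A_cap = π/4 × (34.4 cm)² = 929.4 cm^2
Rod-side annular area A_ann = π/4 × (34.4² − 20.9²) = 586.3 cm^2
Net thrust = P_cap·A_cap − P_rod·A_ann = 1403 kN − 316.0 kN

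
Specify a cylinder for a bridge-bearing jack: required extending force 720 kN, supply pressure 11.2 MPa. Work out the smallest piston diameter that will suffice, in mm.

D ≈ 286 mm

Extension force acts on the full piston face: F = P × (π/4)D².
D = √(4F / (πP)) = √(4 × 720 kN / (π × 11.2 MPa))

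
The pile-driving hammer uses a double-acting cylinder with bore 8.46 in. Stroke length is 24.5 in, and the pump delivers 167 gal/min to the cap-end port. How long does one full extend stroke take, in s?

t ≈ 2.14 s

Cap-side area A_cap = π/4 × (8.46 in)² = 56.21 in^2
Swept volume V = A × L; t = V / Q = A·L / Q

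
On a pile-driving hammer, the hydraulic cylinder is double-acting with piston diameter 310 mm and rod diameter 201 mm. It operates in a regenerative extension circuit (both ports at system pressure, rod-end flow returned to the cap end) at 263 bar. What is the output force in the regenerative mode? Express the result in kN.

F ≈ 835 kN

With equal pressure on both faces, forces on the annular region cancel; the net push is pressure × rod cross-section.
Rod cross-section A_rod = π/4 × (201 mm)² = 31730 mm^2
F = P × A_rod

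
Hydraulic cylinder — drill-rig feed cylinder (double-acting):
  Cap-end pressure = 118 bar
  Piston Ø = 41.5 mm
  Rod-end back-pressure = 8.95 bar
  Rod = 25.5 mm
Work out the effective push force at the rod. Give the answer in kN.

Cap-side area A_cap = π/4 × (41.5 mm)² = 1353 mm^2
Rod-side annular area A_ann = π/4 × (41.5² − 25.5²) = 841.9 mm^2
Net thrust = P_cap·A_cap − P_rod·A_ann = 15.96 kN − 0.7535 kN

F ≈ 15.2 kN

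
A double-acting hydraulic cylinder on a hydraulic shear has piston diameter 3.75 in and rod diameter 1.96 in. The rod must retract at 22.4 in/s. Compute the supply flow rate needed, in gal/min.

Rod-side annular area A_ann = π/4 × (3.75² − 1.96²) = 8.027 in^2
Q = A × v

Q ≈ 46.7 gal/min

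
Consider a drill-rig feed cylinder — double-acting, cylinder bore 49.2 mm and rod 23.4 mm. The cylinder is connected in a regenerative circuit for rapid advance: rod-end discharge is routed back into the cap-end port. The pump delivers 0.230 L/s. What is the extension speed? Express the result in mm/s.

v ≈ 535 mm/s

In regeneration the rod-end outflow joins the pump flow into the cap end, so the net volume the pump must supply per unit advance equals the rod cross-section area.
Rod cross-section A_rod = π/4 × (23.4 mm)² = 430.1 mm^2
v = Q_pump / A_rod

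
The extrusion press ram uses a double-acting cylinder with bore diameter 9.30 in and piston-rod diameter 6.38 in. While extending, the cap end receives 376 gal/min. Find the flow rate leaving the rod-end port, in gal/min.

Q_out ≈ 199 gal/min

Cap-side area A_cap = π/4 × (9.30 in)² = 67.93 in^2
Rod-side annular area A_ann = π/4 × (9.30² − 6.38²) = 35.96 in^2
Piston speed v = Q_in/A_cap; rod-end outflow Q_out = v × A_ann = Q_in × A_ann/A_cap.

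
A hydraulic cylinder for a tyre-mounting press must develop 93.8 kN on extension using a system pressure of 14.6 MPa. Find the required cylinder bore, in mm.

Extension force acts on the full piston face: F = P × (π/4)D².
D = √(4F / (πP)) = √(4 × 93.8 kN / (π × 14.6 MPa))

D ≈ 90.4 mm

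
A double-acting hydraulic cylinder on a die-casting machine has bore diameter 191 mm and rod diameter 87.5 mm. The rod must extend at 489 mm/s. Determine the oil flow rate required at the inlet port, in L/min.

Q ≈ 841 L/min

Cap-side area A_cap = π/4 × (191 mm)² = 28650 mm^2
Q = A × v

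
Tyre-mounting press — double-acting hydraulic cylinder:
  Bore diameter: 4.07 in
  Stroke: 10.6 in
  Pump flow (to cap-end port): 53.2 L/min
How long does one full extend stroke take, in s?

Cap-side area A_cap = π/4 × (4.07 in)² = 13.01 in^2
Swept volume V = A × L; t = V / Q = A·L / Q

t ≈ 2.55 s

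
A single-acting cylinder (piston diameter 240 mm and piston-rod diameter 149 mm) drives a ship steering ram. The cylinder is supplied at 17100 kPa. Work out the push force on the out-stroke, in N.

Cap-side area A_cap = π/4 × (240 mm)² = 45240 mm^2
F = P × A_cap = 17100 kPa × A_cap

F ≈ 7.74e5 N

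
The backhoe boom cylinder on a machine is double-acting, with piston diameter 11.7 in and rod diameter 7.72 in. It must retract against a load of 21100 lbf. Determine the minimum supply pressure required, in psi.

P ≈ 348 psi

Rod-side annular area A_ann = π/4 × (11.7² − 7.72²) = 60.70 in^2
Retraction: pressure acts on the annular area.
P = F / A = 21100 lbf / A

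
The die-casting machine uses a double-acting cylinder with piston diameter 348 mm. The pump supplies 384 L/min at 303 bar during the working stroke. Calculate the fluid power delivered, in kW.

W ≈ 194 kW

Hydraulic power = P × Q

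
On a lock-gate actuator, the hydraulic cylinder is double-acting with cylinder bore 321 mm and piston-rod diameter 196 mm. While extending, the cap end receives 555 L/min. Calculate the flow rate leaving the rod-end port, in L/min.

Q_out ≈ 348 L/min

Cap-side area A_cap = π/4 × (321 mm)² = 80930 mm^2
Rod-side annular area A_ann = π/4 × (321² − 196²) = 50760 mm^2
Piston speed v = Q_in/A_cap; rod-end outflow Q_out = v × A_ann = Q_in × A_ann/A_cap.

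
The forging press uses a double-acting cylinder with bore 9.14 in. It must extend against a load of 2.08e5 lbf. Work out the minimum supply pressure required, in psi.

Cap-side area A_cap = π/4 × (9.14 in)² = 65.61 in^2
P = F / A = 2.08e5 lbf / A

P ≈ 3170 psi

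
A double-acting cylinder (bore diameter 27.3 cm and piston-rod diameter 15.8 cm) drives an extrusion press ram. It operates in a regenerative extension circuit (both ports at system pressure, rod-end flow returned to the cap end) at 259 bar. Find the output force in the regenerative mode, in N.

F ≈ 5.08e5 N

With equal pressure on both faces, forces on the annular region cancel; the net push is pressure × rod cross-section.
Rod cross-section A_rod = π/4 × (15.8 cm)² = 196.1 cm^2
F = P × A_rod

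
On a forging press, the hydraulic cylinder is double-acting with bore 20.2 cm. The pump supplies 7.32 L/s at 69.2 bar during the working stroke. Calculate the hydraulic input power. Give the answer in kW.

W ≈ 50.7 kW

Hydraulic power = P × Q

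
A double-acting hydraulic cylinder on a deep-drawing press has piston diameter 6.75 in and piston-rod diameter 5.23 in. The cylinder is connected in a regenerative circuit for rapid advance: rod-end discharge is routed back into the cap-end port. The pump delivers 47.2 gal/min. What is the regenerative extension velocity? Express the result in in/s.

In regeneration the rod-end outflow joins the pump flow into the cap end, so the net volume the pump must supply per unit advance equals the rod cross-section area.
Rod cross-section A_rod = π/4 × (5.23 in)² = 21.48 in^2
v = Q_pump / A_rod

v ≈ 8.46 in/s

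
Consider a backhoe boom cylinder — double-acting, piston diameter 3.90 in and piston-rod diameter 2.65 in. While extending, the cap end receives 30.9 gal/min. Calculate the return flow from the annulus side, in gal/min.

Cap-side area A_cap = π/4 × (3.90 in)² = 11.95 in^2
Rod-side annular area A_ann = π/4 × (3.90² − 2.65²) = 6.430 in^2
Piston speed v = Q_in/A_cap; rod-end outflow Q_out = v × A_ann = Q_in × A_ann/A_cap.

Q_out ≈ 16.6 gal/min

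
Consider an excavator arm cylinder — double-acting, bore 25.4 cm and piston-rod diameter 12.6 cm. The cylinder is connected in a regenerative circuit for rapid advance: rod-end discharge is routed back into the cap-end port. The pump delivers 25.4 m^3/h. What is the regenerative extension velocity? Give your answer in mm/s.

v ≈ 566 mm/s

In regeneration the rod-end outflow joins the pump flow into the cap end, so the net volume the pump must supply per unit advance equals the rod cross-section area.
Rod cross-section A_rod = π/4 × (12.6 cm)² = 124.7 cm^2
v = Q_pump / A_rod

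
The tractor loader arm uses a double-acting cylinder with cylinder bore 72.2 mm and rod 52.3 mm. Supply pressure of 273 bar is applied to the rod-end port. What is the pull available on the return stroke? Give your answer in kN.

Rod-side annular area A_ann = π/4 × (72.2² − 52.3²) = 1946 mm^2
On retraction the pressure acts on the annular area (bore minus rod).
F = P × A_ann

F ≈ 53.1 kN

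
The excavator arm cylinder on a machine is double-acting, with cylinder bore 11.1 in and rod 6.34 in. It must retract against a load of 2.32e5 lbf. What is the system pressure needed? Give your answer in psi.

P ≈ 3560 psi

Rod-side annular area A_ann = π/4 × (11.1² − 6.34²) = 65.20 in^2
Retraction: pressure acts on the annular area.
P = F / A = 2.32e5 lbf / A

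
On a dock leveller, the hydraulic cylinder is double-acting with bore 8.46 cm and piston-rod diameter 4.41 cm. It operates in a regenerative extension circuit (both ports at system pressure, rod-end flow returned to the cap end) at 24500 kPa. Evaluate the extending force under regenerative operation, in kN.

F ≈ 37.4 kN

With equal pressure on both faces, forces on the annular region cancel; the net push is pressure × rod cross-section.
Rod cross-section A_rod = π/4 × (4.41 cm)² = 15.27 cm^2
F = P × A_rod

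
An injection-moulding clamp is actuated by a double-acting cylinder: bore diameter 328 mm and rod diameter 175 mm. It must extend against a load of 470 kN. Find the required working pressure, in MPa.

Cap-side area A_cap = π/4 × (328 mm)² = 84500 mm^2
P = F / A = 470 kN / A

P ≈ 5.56 MPa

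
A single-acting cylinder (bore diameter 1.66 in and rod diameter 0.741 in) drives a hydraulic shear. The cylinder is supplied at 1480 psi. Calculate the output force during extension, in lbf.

Cap-side area A_cap = π/4 × (1.66 in)² = 2.164 in^2
F = P × A_cap = 1480 psi × A_cap

F ≈ 3200 lbf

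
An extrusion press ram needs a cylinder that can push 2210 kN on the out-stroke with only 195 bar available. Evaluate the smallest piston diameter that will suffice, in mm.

Extension force acts on the full piston face: F = P × (π/4)D².
D = √(4F / (πP)) = √(4 × 2210 kN / (π × 195 bar))

D ≈ 380 mm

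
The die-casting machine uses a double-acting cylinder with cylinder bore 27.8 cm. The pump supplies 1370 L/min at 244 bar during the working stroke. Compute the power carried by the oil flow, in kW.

W ≈ 557 kW

Hydraulic power = P × Q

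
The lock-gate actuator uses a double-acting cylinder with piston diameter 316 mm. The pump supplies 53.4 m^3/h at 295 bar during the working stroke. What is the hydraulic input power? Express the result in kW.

Hydraulic power = P × Q

W ≈ 438 kW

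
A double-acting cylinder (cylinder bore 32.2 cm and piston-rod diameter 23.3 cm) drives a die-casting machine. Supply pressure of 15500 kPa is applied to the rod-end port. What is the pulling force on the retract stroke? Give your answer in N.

Rod-side annular area A_ann = π/4 × (32.2² − 23.3²) = 387.9 cm^2
On retraction the pressure acts on the annular area (bore minus rod).
F = P × A_ann

F ≈ 6.01e5 N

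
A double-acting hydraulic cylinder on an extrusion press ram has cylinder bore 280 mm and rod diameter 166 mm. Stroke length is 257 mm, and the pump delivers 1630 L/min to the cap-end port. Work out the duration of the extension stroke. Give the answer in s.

Cap-side area A_cap = π/4 × (280 mm)² = 61580 mm^2
Swept volume V = A × L; t = V / Q = A·L / Q

t ≈ 0.583 s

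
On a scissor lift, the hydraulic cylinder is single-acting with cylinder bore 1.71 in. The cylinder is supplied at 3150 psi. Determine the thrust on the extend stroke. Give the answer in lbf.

F ≈ 7230 lbf

Cap-side area A_cap = π/4 × (1.71 in)² = 2.297 in^2
F = P × A_cap = 3150 psi × A_cap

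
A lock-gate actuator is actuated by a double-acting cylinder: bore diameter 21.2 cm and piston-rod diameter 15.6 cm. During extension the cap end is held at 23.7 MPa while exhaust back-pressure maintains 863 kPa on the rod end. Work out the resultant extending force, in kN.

F ≈ 823 kN

Cap-side area A_cap = π/4 × (21.2 cm)² = 353.0 cm^2
Rod-side annular area A_ann = π/4 × (21.2² − 15.6²) = 161.9 cm^2
Net thrust = P_cap·A_cap − P_rod·A_ann = 836.6 kN − 13.97 kN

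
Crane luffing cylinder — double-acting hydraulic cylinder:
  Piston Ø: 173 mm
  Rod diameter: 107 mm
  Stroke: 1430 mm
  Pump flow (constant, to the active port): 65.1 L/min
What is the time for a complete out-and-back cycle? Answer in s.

Cap-side area A_cap = π/4 × (173 mm)² = 23510 mm^2
Rod-side annular area A_ann = π/4 × (173² − 107²) = 14510 mm^2
t_ext = A_cap·L/Q = 30.98 s
t_ret = A_ann·L/Q = 19.13 s
t_cycle = t_ext + t_ret

t ≈ 50.1 s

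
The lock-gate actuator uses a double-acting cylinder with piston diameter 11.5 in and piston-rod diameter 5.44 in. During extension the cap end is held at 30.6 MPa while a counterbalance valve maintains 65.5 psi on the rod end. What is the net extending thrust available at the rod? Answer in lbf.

F ≈ 4.56e5 lbf

Cap-side area A_cap = π/4 × (11.5 in)² = 103.9 in^2
Rod-side annular area A_ann = π/4 × (11.5² − 5.44²) = 80.63 in^2
Net thrust = P_cap·A_cap − P_rod·A_ann = 4.610e5 lbf − 5281 lbf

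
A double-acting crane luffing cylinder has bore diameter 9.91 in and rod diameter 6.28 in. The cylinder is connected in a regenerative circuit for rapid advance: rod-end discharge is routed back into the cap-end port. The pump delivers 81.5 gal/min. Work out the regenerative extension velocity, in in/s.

v ≈ 10.1 in/s

In regeneration the rod-end outflow joins the pump flow into the cap end, so the net volume the pump must supply per unit advance equals the rod cross-section area.
Rod cross-section A_rod = π/4 × (6.28 in)² = 30.97 in^2
v = Q_pump / A_rod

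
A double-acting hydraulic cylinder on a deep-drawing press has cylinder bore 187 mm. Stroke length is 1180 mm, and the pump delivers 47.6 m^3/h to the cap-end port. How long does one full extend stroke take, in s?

Cap-side area A_cap = π/4 × (187 mm)² = 27460 mm^2
Swept volume V = A × L; t = V / Q = A·L / Q

t ≈ 2.45 s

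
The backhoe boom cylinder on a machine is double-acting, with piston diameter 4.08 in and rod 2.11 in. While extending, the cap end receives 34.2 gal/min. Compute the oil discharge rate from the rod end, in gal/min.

Q_out ≈ 25.1 gal/min

Cap-side area A_cap = π/4 × (4.08 in)² = 13.07 in^2
Rod-side annular area A_ann = π/4 × (4.08² − 2.11²) = 9.577 in^2
Piston speed v = Q_in/A_cap; rod-end outflow Q_out = v × A_ann = Q_in × A_ann/A_cap.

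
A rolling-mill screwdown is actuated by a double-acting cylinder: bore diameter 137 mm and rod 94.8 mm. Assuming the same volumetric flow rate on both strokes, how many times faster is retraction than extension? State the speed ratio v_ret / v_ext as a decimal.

Cap-side area A_cap = π/4 × (137 mm)² = 14740 mm^2
Rod-side annular area A_ann = π/4 × (137² − 94.8²) = 7683 mm^2
For equal Q, v ∝ 1/A, so v_ret/v_ext = A_cap/A_ann.

v_ret/v_ext ≈ 1.92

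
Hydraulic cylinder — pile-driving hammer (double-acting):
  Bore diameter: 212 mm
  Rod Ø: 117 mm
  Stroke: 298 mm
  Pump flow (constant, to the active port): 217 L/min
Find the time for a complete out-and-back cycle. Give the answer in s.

t ≈ 4.93 s

Cap-side area A_cap = π/4 × (212 mm)² = 35300 mm^2
Rod-side annular area A_ann = π/4 × (212² − 117²) = 24550 mm^2
t_ext = A_cap·L/Q = 2.909 s
t_ret = A_ann·L/Q = 2.023 s
t_cycle = t_ext + t_ret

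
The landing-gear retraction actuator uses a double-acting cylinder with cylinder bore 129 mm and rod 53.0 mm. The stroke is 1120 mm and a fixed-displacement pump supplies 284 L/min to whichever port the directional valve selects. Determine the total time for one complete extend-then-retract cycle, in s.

Cap-side area A_cap = π/4 × (129 mm)² = 13070 mm^2
Rod-side annular area A_ann = π/4 × (129² − 53.0²) = 10860 mm^2
t_ext = A_cap·L/Q = 3.093 s
t_ret = A_ann·L/Q = 2.571 s
t_cycle = t_ext + t_ret

t ≈ 5.66 s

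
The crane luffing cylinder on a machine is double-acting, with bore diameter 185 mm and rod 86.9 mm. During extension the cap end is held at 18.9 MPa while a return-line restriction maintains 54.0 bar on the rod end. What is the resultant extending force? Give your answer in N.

Cap-side area A_cap = π/4 × (185 mm)² = 26880 mm^2
Rod-side annular area A_ann = π/4 × (185² − 86.9²) = 20950 mm^2
Net thrust = P_cap·A_cap − P_rod·A_ann = 5.080e5 N − 1.131e5 N

F ≈ 3.95e5 N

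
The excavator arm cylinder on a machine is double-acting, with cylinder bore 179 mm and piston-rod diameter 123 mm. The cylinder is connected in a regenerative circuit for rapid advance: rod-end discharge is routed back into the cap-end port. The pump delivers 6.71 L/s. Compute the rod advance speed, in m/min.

In regeneration the rod-end outflow joins the pump flow into the cap end, so the net volume the pump must supply per unit advance equals the rod cross-section area.
Rod cross-section A_rod = π/4 × (123 mm)² = 11880 mm^2
v = Q_pump / A_rod

v ≈ 33.9 m/min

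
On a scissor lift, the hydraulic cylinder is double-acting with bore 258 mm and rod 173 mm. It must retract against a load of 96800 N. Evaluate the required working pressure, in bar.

Rod-side annular area A_ann = π/4 × (258² − 173²) = 28770 mm^2
Retraction: pressure acts on the annular area.
P = F / A = 96800 N / A

P ≈ 33.6 bar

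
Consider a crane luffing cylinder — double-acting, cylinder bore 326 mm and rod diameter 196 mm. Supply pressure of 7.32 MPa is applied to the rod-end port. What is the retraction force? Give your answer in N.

F ≈ 3.90e5 N

Rod-side annular area A_ann = π/4 × (326² − 196²) = 53300 mm^2
On retraction the pressure acts on the annular area (bore minus rod).
F = P × A_ann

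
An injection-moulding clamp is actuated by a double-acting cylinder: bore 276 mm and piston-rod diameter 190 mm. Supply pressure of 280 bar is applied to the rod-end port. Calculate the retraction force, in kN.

Rod-side annular area A_ann = π/4 × (276² − 190²) = 31480 mm^2
On retraction the pressure acts on the annular area (bore minus rod).
F = P × A_ann

F ≈ 881 kN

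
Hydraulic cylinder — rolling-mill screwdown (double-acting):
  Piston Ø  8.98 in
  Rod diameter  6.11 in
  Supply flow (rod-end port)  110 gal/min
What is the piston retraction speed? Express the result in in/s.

v ≈ 12.5 in/s

Rod-side annular area A_ann = π/4 × (8.98² − 6.11²) = 34.01 in^2
Flow into the rod-end port fills the annular volume.
v = Q / A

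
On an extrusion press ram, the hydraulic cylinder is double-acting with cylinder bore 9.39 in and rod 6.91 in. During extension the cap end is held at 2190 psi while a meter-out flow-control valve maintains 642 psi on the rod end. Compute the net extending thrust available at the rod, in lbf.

F ≈ 1.31e5 lbf

Cap-side area A_cap = π/4 × (9.39 in)² = 69.25 in^2
Rod-side annular area A_ann = π/4 × (9.39² − 6.91²) = 31.75 in^2
Net thrust = P_cap·A_cap − P_rod·A_ann = 1.517e5 lbf − 20380 lbf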